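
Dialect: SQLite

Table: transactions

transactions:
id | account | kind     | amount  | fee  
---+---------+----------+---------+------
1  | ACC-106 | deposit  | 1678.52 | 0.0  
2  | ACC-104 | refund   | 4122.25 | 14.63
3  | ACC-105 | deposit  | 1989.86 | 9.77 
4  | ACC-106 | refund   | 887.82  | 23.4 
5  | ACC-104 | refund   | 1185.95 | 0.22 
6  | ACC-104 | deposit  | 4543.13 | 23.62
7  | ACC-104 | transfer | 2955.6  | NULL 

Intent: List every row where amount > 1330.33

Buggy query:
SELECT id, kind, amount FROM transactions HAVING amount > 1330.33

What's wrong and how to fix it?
Bug: This is a non-aggregate query (no GROUP BY, no aggregates), so in SQLite the HAVING clause is invalid here; a row-level condition belongs in WHERE

Fix: Replace HAVING with WHERE since the condition applies to individual rows

Corrected query:
SELECT id, kind, amount FROM transactions WHERE amount > 1330.33

Result:
id | kind     | amount 
---+----------+--------
1  | deposit  | 1678.52
2  | refund   | 4122.25
3  | deposit  | 1989.86
6  | deposit  | 4543.13
7  | transfer | 2955.6 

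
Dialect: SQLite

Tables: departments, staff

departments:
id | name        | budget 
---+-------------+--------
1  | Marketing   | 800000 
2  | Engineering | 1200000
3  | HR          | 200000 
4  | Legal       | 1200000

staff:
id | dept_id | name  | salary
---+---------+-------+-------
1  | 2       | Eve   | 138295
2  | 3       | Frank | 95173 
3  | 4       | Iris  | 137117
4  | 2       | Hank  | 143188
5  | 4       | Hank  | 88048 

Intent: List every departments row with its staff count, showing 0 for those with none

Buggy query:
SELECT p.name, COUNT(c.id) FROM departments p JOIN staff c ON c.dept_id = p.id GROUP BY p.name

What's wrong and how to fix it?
Bug: An inner join excludes parents with zero children

Fix: Switch to LEFT JOIN to retain unmatched parent rows

Corrected query:
SELECT p.name, COUNT(c.id) FROM departments p LEFT JOIN staff c ON c.dept_id = p.id GROUP BY p.name

Result:
name        | COUNT(c.id)
------------+------------
Engineering | 2          
HR          | 1          
Legal       | 2          
Marketing   | 0          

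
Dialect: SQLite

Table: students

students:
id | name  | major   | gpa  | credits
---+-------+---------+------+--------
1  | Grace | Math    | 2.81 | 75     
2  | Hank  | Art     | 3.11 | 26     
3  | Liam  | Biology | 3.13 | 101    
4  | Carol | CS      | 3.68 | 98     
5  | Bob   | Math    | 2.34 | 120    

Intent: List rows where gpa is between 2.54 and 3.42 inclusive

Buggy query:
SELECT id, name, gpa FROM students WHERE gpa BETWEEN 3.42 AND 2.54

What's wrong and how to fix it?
Bug: The bounds are reversed; BETWEEN a AND b requires a <= b to match anything

Fix: Swap the bounds so the smaller value comes first

Corrected query:
SELECT id, name, gpa FROM students WHERE gpa BETWEEN 2.54 AND 3.42

Result:
id | name  | gpa 
---+-------+-----
1  | Grace | 2.81
2  | Hank  | 3.11
3  | Liam  | 3.13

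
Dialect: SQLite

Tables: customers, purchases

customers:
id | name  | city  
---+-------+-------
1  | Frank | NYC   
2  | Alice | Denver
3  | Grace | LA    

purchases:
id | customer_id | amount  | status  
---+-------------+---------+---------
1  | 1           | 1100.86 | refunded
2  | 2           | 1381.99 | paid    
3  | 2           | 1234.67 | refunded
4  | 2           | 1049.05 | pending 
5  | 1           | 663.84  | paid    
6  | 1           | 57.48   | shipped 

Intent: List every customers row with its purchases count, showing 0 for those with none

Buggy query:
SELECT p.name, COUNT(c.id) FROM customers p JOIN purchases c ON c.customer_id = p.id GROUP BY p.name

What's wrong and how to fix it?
Bug: An inner join excludes parents with zero children

Fix: Switch to LEFT JOIN to retain unmatched parent rows

Corrected query:
SELECT p.name, COUNT(c.id) FROM customers p LEFT JOIN purchases c ON c.customer_id = p.id GROUP BY p.name

Result:
name  | COUNT(c.id)
------+------------
Alice | 3          
Frank | 3          
Grace | 0          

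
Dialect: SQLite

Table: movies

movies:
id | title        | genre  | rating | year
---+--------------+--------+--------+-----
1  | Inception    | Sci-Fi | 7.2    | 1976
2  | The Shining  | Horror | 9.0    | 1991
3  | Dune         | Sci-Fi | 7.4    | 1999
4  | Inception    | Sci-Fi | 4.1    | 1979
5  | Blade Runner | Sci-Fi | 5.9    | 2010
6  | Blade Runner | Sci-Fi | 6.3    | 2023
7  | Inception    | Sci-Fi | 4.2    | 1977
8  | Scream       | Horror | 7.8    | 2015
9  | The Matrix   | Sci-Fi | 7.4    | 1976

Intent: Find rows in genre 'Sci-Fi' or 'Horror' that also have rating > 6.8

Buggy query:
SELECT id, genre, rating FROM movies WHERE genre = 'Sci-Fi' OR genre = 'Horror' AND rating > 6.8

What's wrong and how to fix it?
Bug: Without parentheses, AND is evaluated before OR, so the rating filter only applies to the 'Horror' branch

Fix: Group the OR with parentheses (or use IN), then AND the threshold

Corrected query:
SELECT id, genre, rating FROM movies WHERE (genre = 'Sci-Fi' OR genre = 'Horror') AND rating > 6.8

Result:
id | genre  | rating
---+--------+-------
1  | Sci-Fi | 7.2   
2  | Horror | 9     
3  | Sci-Fi | 7.4   
8  | Horror | 7.8   
9  | Sci-Fi | 7.4   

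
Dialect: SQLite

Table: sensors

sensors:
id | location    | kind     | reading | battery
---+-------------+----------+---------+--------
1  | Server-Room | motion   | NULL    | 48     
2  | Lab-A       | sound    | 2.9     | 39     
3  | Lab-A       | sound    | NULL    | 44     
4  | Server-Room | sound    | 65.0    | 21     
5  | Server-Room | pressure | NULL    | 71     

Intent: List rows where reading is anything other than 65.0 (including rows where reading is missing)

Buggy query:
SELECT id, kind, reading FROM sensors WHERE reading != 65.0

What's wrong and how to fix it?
Bug: 'reading != 65.0' is unknown when reading is NULL, so NULL rows are silently excluded

Fix: Add an explicit OR reading IS NULL to include the missing-value rows

Corrected query:
SELECT id, kind, reading FROM sensors WHERE reading != 65.0 OR reading IS NULL

Result:
id | kind     | reading
---+----------+--------
1  | motion   | NULL   
2  | sound    | 2.9    
3  | sound    | NULL   
5  | pressure | NULL   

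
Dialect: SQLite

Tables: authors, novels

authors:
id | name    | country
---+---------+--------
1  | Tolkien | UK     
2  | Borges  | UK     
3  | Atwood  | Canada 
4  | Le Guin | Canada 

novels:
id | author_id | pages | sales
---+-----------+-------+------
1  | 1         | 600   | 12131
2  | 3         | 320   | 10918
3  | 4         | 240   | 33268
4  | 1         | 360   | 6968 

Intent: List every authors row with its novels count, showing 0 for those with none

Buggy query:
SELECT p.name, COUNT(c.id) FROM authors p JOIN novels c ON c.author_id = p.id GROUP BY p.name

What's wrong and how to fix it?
Bug: An inner join excludes parents with zero children

Fix: Switch to LEFT JOIN to retain unmatched parent rows

Corrected query:
SELECT p.name, COUNT(c.id) FROM authors p LEFT JOIN novels c ON c.author_id = p.id GROUP BY p.name

Result:
name    | COUNT(c.id)
--------+------------
Atwood  | 1          
Borges  | 0          
Le Guin | 1          
Tolkien | 2          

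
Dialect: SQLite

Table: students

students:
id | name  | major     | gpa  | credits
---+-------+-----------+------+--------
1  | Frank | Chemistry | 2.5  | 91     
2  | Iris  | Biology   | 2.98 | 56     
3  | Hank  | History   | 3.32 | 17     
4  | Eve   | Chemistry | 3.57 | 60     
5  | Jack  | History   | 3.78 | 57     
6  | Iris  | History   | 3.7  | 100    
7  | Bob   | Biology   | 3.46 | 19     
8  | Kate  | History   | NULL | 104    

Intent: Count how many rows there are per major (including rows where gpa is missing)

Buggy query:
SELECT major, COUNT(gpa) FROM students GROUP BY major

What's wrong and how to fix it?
Bug: COUNT(column) counts non-NULL values only; rows with NULL gpa aren't counted

Fix: Replace COUNT(gpa) with COUNT(*)

Corrected query:
SELECT major, COUNT(*) FROM students GROUP BY major

Result:
major     | COUNT(*)
----------+---------
Biology   | 2       
Chemistry | 2       
History   | 4       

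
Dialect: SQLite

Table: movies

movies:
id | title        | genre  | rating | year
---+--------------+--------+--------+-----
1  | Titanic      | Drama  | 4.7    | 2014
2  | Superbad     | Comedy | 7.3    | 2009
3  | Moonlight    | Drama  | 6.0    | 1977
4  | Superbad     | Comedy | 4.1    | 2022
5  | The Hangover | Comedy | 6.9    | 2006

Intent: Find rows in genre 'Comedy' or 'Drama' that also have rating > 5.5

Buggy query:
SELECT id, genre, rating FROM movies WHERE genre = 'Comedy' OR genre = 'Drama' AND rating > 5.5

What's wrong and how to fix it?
Bug: Without parentheses, AND is evaluated before OR, so the rating filter only applies to the 'Drama' branch

Fix: Group the OR with parentheses (or use IN), then AND the threshold

Corrected query:
SELECT id, genre, rating FROM movies WHERE (genre = 'Comedy' OR genre = 'Drama') AND rating > 5.5

Result:
id | genre  | rating
---+--------+-------
2  | Comedy | 7.3   
3  | Drama  | 6     
5  | Comedy | 6.9   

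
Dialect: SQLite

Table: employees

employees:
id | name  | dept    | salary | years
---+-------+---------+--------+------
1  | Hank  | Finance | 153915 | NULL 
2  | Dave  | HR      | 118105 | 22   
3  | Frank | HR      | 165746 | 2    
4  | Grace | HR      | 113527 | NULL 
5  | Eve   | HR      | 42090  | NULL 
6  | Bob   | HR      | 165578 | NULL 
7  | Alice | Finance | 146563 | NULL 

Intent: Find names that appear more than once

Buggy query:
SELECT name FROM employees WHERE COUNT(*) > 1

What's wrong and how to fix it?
Bug: WHERE can't reference COUNT(*); aggregates are computed after WHERE

Fix: GROUP BY name, then filter groups with HAVING COUNT(*) > 1

Corrected query:
SELECT name FROM employees GROUP BY name HAVING COUNT(*) > 1

Result:
(no rows)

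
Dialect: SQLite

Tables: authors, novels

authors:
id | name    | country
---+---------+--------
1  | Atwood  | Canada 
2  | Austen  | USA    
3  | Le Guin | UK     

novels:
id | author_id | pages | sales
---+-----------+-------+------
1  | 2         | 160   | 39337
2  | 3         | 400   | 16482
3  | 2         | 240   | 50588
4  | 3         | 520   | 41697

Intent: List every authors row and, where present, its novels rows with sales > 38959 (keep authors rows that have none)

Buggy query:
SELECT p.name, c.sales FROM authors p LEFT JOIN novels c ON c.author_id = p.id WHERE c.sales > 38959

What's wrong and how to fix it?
Bug: Filtering c.sales in WHERE discards the NULL rows produced by LEFT JOIN, turning it into an inner join

Fix: Put 'c.sales > 38959' in the JOIN's ON clause instead of WHERE

Corrected query:
SELECT p.name, c.sales FROM authors p LEFT JOIN novels c ON c.author_id = p.id AND c.sales > 38959

Result:
name    | sales
--------+------
Atwood  | NULL 
Austen  | 39337
Austen  | 50588
Le Guin | 41697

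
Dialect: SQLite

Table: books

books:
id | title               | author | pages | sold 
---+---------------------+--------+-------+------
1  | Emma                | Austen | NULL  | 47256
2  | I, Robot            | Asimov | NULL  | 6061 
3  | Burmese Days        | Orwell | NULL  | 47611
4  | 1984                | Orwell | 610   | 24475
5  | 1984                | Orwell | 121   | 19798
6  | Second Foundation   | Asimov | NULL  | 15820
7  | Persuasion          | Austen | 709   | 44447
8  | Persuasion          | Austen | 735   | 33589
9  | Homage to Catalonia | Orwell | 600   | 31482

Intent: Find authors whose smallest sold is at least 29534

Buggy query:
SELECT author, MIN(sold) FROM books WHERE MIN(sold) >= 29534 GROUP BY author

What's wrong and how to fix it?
Bug: Aggregates like MIN are computed per group after WHERE runs

Fix: Replace WHERE with HAVING after the GROUP BY

Corrected query:
SELECT author, MIN(sold) FROM books GROUP BY author HAVING MIN(sold) >= 29534

Result:
author | MIN(sold)
-------+----------
Austen | 33589    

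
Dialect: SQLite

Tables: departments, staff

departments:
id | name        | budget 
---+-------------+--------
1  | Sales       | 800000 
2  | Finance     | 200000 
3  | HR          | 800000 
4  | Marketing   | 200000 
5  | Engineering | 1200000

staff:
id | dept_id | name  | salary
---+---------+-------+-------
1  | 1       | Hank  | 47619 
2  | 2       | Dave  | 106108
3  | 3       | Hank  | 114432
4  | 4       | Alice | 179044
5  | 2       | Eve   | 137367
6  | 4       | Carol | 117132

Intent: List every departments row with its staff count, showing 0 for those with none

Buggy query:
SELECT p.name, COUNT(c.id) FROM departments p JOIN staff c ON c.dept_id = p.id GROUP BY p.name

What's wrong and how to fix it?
Bug: An inner join excludes parents with zero children

Fix: Switch to LEFT JOIN to retain unmatched parent rows

Corrected query:
SELECT p.name, COUNT(c.id) FROM departments p LEFT JOIN staff c ON c.dept_id = p.id GROUP BY p.name

Result:
name        | COUNT(c.id)
------------+------------
Engineering | 0          
Finance     | 2          
HR          | 1          
Marketing   | 2          
Sales       | 1          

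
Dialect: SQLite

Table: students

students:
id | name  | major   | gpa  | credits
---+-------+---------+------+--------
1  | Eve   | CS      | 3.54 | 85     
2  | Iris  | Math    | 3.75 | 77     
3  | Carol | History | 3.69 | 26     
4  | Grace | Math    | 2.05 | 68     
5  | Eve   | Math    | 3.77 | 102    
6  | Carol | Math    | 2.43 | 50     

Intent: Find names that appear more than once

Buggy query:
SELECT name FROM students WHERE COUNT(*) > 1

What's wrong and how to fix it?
Bug: COUNT(*) is an aggregate and cannot be used in WHERE

Fix: Group first, then use HAVING for the count condition

Corrected query:
SELECT name FROM students GROUP BY name HAVING COUNT(*) > 1

Result:
name 
-----
Carol
Eve  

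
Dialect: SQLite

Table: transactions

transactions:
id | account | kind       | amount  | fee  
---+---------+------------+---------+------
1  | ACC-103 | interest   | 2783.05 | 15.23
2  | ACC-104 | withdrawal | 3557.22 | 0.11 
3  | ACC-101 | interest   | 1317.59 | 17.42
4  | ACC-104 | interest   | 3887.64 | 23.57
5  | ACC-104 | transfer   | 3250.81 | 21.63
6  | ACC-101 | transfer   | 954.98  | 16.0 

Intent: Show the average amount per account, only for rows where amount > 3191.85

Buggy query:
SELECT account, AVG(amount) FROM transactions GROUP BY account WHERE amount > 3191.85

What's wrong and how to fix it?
Bug: Row-level WHERE must come before GROUP BY in the clause order

Fix: Place WHERE between FROM and GROUP BY

Corrected query:
SELECT account, AVG(amount) FROM transactions WHERE amount > 3191.85 GROUP BY account

Result:
account | AVG(amount)
--------+------------
ACC-104 | 3565.223333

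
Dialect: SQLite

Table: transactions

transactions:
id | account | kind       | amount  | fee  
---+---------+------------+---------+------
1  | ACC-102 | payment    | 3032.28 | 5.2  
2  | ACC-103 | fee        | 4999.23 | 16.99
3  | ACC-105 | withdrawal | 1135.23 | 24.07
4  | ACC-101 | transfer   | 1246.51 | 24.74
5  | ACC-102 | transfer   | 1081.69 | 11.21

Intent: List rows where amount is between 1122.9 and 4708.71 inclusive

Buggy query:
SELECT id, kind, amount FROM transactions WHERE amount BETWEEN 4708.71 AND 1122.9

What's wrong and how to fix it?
Bug: The bounds are reversed; BETWEEN a AND b requires a <= b to match anything

Fix: Write BETWEEN 1122.9 AND 4708.71

Corrected query:
SELECT id, kind, amount FROM transactions WHERE amount BETWEEN 1122.9 AND 4708.71

Result:
id | kind       | amount 
---+------------+--------
1  | payment    | 3032.28
3  | withdrawal | 1135.23
4  | transfer   | 1246.51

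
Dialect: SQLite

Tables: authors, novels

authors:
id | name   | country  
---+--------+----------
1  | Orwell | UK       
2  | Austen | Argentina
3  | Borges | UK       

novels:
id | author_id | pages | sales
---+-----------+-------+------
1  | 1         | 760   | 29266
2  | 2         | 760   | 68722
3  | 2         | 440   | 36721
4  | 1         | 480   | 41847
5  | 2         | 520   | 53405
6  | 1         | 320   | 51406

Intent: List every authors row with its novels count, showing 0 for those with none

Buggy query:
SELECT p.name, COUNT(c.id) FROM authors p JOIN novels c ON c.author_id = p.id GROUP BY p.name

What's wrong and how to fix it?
Bug: An inner join excludes parents with zero children

Fix: Switch to LEFT JOIN to retain unmatched parent rows

Corrected query:
SELECT p.name, COUNT(c.id) FROM authors p LEFT JOIN novels c ON c.author_id = p.id GROUP BY p.name

Result:
name   | COUNT(c.id)
-------+------------
Austen | 3          
Borges | 0          
Orwell | 3          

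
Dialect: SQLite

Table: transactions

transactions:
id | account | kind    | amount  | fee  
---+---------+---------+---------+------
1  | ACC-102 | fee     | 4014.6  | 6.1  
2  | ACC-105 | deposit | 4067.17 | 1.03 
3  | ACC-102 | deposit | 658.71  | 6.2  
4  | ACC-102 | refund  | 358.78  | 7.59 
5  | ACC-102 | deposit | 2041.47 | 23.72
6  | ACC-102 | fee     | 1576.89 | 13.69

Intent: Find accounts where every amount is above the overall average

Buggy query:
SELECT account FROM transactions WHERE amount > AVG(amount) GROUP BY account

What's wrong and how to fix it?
Bug: AVG() is an aggregate; it can't sit directly in WHERE

Fix: Compute the overall average in a scalar subquery and compare each group's MIN against it in HAVING

Corrected query:
SELECT account FROM transactions GROUP BY account HAVING MIN(amount) > (SELECT AVG(amount) FROM transactions)

Result:
account
-------
ACC-105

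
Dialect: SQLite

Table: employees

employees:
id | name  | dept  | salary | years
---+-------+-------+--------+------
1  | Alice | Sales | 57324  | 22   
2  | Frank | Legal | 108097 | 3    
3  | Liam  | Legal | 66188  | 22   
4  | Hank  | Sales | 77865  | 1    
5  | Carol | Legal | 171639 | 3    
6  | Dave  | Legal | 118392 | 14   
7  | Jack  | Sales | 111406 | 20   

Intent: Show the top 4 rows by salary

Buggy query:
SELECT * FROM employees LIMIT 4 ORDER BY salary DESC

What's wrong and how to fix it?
Bug: LIMIT must come after ORDER BY

Fix: Swap the clauses: ORDER BY first, then LIMIT

Corrected query:
SELECT * FROM employees ORDER BY salary DESC LIMIT 4

Result:
id | name  | dept  | salary | years
---+-------+-------+--------+------
5  | Carol | Legal | 171639 | 3    
6  | Dave  | Legal | 118392 | 14   
7  | Jack  | Sales | 111406 | 20   
2  | Frank | Legal | 108097 | 3    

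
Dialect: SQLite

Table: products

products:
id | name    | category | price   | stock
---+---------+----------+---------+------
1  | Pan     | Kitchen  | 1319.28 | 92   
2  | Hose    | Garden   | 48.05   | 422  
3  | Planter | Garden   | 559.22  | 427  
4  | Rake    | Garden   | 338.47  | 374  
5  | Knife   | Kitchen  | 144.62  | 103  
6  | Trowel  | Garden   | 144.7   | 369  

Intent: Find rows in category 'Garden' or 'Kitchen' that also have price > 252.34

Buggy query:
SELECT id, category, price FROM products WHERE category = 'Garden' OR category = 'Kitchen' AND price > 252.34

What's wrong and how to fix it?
Bug: Without parentheses, AND is evaluated before OR, so the price filter only applies to the 'Kitchen' branch

Fix: Add parentheses around the OR so the AND applies to both alternatives

Corrected query:
SELECT id, category, price FROM products WHERE (category = 'Garden' OR category = 'Kitchen') AND price > 252.34

Result:
id | category | price  
---+----------+--------
1  | Kitchen  | 1319.28
3  | Garden   | 559.22 
4  | Garden   | 338.47 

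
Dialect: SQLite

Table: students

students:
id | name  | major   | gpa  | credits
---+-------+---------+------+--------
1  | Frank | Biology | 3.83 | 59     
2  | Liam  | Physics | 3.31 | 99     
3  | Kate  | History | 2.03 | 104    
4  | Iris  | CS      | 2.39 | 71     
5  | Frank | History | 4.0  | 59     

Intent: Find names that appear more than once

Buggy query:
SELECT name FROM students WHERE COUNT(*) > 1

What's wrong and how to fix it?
Bug: COUNT(*) is an aggregate and cannot be used in WHERE

Fix: GROUP BY name, then filter groups with HAVING COUNT(*) > 1

Corrected query:
SELECT name FROM students GROUP BY name HAVING COUNT(*) > 1

Result:
name 
-----
Frank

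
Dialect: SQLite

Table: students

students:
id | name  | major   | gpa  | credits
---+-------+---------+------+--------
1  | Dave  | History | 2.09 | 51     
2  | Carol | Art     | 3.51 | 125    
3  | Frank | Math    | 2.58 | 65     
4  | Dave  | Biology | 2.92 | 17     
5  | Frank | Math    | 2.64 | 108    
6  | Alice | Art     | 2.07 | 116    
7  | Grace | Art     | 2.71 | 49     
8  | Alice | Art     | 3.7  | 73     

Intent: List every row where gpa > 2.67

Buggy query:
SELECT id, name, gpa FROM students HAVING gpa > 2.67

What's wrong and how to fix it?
Bug: This is a non-aggregate query (no GROUP BY, no aggregates), so in SQLite the HAVING clause is invalid here; a row-level condition belongs in WHERE

Fix: Replace HAVING with WHERE since the condition applies to individual rows

Corrected query:
SELECT id, name, gpa FROM students WHERE gpa > 2.67

Result:
id | name  | gpa 
---+-------+-----
2  | Carol | 3.51
4  | Dave  | 2.92
7  | Grace | 2.71
8  | Alice | 3.7 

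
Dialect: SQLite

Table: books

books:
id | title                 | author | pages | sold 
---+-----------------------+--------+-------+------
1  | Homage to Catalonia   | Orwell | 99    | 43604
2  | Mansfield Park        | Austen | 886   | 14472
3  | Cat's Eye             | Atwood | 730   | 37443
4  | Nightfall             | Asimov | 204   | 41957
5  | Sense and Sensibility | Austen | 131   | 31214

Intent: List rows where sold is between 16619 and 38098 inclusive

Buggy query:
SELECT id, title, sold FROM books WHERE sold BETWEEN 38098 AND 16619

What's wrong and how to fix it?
Bug: The bounds are reversed; BETWEEN a AND b requires a <= b to match anything

Fix: Write BETWEEN 16619 AND 38098

Corrected query:
SELECT id, title, sold FROM books WHERE sold BETWEEN 16619 AND 38098

Result:
id | title                 | sold 
---+-----------------------+------
3  | Cat's Eye             | 37443
5  | Sense and Sensibility | 31214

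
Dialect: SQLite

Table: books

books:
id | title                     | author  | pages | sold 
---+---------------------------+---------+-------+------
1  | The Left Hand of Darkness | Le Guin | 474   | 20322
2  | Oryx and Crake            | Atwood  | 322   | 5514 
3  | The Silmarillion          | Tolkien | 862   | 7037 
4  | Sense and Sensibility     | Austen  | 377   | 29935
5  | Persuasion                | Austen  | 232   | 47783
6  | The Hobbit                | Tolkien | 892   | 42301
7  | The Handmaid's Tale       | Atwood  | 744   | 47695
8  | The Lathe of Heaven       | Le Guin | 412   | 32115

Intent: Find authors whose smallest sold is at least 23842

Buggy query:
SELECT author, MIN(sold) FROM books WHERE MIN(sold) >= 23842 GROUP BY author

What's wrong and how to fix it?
Bug: MIN() in WHERE is a misuse of aggregate

Fix: Use HAVING for the per-group MIN condition

Corrected query:
SELECT author, MIN(sold) FROM books GROUP BY author HAVING MIN(sold) >= 23842

Result:
author | MIN(sold)
-------+----------
Austen | 29935    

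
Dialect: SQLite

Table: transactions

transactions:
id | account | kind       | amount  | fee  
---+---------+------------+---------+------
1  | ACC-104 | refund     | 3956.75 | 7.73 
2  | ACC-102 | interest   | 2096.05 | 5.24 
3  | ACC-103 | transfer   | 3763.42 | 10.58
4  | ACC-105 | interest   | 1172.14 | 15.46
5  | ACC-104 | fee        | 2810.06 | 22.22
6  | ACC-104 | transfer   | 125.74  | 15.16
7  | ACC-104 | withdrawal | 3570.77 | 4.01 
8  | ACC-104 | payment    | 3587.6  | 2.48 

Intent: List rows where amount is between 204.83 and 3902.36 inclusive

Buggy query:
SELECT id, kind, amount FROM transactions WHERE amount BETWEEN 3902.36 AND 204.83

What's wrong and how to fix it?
Bug: The bounds are reversed; BETWEEN a AND b requires a <= b to match anything

Fix: Write BETWEEN 204.83 AND 3902.36

Corrected query:
SELECT id, kind, amount FROM transactions WHERE amount BETWEEN 204.83 AND 3902.36

Result:
id | kind       | amount 
---+------------+--------
2  | interest   | 2096.05
3  | transfer   | 3763.42
4  | interest   | 1172.14
5  | fee        | 2810.06
7  | withdrawal | 3570.77
8  | payment    | 3587.6 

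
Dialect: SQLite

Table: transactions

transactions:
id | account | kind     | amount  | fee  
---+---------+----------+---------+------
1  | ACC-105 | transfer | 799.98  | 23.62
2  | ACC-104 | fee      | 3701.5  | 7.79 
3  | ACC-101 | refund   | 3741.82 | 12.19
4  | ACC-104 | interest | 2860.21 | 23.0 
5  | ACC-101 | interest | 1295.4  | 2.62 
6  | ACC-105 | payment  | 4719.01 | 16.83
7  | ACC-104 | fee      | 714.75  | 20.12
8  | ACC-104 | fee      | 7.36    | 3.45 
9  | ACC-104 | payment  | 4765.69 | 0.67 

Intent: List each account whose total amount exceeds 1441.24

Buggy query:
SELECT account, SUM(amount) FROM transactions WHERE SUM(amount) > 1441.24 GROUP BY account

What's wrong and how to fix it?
Bug: WHERE runs before GROUP BY, so aggregates aren't available there

Fix: Move the aggregate condition to a HAVING clause

Corrected query:
SELECT account, SUM(amount) FROM transactions GROUP BY account HAVING SUM(amount) > 1441.24

Result:
account | SUM(amount)
--------+------------
ACC-101 | 5037.22    
ACC-104 | 12049.51   
ACC-105 | 5518.99    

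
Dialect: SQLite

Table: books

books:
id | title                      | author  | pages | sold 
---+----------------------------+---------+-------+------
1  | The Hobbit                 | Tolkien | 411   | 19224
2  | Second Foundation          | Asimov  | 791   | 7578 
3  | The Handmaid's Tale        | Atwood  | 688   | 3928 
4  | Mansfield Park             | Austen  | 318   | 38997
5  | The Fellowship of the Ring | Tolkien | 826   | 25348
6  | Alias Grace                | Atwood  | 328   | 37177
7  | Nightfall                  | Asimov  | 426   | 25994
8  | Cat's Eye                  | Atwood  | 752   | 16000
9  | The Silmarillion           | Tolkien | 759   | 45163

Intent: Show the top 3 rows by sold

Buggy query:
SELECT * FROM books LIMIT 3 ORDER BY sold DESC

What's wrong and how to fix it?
Bug: LIMIT must come after ORDER BY

Fix: Sort with ORDER BY, then apply LIMIT

Corrected query:
SELECT * FROM books ORDER BY sold DESC LIMIT 3

Result:
id | title            | author  | pages | sold 
---+------------------+---------+-------+------
9  | The Silmarillion | Tolkien | 759   | 45163
4  | Mansfield Park   | Austen  | 318   | 38997
6  | Alias Grace      | Atwood  | 328   | 37177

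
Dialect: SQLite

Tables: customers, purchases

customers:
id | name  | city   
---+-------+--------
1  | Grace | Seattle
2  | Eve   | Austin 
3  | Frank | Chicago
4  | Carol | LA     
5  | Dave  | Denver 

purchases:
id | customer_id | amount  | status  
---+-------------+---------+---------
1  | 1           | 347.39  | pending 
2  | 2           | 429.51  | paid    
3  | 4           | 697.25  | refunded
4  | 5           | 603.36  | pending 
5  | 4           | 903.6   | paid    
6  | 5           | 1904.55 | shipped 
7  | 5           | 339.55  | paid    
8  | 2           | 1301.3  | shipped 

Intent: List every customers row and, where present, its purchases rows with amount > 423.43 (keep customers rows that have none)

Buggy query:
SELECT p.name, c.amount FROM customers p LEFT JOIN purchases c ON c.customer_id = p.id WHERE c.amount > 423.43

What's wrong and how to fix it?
Bug: A WHERE condition on the right-hand table after LEFT JOIN drops unmatched parents

Fix: Move the right-table condition into the ON clause so unmatched parents are kept

Corrected query:
SELECT p.name, c.amount FROM customers p LEFT JOIN purchases c ON c.customer_id = p.id AND c.amount > 423.43

Result:
name  | amount 
------+--------
Grace | NULL   
Eve   | 429.51 
Eve   | 1301.3 
Frank | NULL   
Carol | 697.25 
Carol | 903.6  
Dave  | 603.36 
Dave  | 1904.55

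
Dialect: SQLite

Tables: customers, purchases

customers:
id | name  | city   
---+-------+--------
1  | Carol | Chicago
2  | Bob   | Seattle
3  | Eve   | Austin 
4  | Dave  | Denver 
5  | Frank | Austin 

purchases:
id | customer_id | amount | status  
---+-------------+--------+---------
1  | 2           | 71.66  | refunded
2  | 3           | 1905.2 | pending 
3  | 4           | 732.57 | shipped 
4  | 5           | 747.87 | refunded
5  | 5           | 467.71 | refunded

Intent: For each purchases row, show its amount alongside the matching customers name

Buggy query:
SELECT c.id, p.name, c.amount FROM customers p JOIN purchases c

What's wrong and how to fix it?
Bug: Missing join condition: each purchases row is matched to all customers rows instead of just its own

Fix: Specify the join condition linking the foreign key to the parent id

Corrected query:
SELECT c.id, p.name, c.amount FROM customers p JOIN purchases c ON c.customer_id = p.id

Result:
id | name  | amount
---+-------+-------
1  | Bob   | 71.66 
2  | Eve   | 1905.2
3  | Dave  | 732.57
4  | Frank | 747.87
5  | Frank | 467.71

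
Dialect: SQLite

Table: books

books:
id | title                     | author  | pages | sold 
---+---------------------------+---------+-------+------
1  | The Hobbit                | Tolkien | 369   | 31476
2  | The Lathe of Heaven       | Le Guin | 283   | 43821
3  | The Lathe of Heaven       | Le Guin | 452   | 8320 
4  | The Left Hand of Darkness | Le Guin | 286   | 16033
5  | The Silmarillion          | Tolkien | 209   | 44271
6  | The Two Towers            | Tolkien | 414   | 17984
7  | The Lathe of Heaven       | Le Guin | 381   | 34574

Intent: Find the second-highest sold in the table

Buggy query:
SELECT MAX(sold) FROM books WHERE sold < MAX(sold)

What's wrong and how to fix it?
Bug: MAX(sold) on the right of the comparison is an aggregate-in-WHERE error

Fix: Put the inner MAX in a scalar subquery

Corrected query:
SELECT MAX(sold) FROM books WHERE sold < (SELECT MAX(sold) FROM books)

Result:
MAX(sold)
---------
43821    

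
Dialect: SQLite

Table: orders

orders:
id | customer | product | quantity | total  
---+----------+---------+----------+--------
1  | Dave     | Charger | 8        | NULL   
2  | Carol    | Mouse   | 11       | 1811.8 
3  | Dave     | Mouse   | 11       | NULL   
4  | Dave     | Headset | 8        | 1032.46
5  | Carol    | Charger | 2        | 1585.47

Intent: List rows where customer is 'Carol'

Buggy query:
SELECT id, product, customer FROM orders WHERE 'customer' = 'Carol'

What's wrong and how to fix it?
Bug: Single quotes denote string literals in SQL; the column name is being compared as a constant string

Fix: Reference the column as customer without single quotes

Corrected query:
SELECT id, product, customer FROM orders WHERE customer = 'Carol'

Result:
id | product | customer
---+---------+---------
2  | Mouse   | Carol   
5  | Charger | Carol   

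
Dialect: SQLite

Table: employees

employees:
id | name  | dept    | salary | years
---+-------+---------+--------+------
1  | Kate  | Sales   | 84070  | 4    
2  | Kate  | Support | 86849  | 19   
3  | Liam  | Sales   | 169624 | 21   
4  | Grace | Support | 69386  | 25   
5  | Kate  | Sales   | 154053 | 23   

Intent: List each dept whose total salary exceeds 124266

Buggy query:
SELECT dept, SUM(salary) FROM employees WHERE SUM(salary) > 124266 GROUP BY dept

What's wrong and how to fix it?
Bug: Aggregate functions cannot appear in a WHERE clause

Fix: Move the aggregate condition to a HAVING clause

Corrected query:
SELECT dept, SUM(salary) FROM employees GROUP BY dept HAVING SUM(salary) > 124266

Result:
dept    | SUM(salary)
--------+------------
Sales   | 407747     
Support | 156235     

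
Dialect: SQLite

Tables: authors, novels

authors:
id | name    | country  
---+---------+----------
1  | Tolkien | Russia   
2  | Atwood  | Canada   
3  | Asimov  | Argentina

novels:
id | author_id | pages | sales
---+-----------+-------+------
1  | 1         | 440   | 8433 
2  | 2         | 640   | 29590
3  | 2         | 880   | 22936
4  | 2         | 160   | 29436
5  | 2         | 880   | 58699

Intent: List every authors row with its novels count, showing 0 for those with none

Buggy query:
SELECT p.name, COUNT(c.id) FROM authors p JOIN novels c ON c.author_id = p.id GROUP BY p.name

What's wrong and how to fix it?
Bug: INNER JOIN drops authors rows that have no matching novels rows

Fix: Switch to LEFT JOIN to retain unmatched parent rows

Corrected query:
SELECT p.name, COUNT(c.id) FROM authors p LEFT JOIN novels c ON c.author_id = p.id GROUP BY p.name

Result:
name    | COUNT(c.id)
--------+------------
Asimov  | 0          
Atwood  | 4          
Tolkien | 1          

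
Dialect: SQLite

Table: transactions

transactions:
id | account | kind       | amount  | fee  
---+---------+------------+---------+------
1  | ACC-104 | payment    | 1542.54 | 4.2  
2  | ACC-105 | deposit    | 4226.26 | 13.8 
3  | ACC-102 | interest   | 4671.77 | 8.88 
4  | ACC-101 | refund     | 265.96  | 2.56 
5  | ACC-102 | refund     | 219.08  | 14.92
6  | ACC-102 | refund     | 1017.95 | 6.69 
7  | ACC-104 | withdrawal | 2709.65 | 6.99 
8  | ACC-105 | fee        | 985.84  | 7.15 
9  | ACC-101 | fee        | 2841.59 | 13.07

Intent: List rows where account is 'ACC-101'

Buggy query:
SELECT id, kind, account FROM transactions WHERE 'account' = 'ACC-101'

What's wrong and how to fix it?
Bug: 'account' in single quotes is a string literal, not the column; the comparison is literal-vs-literal and never true

Fix: Reference the column as account without single quotes

Corrected query:
SELECT id, kind, account FROM transactions WHERE account = 'ACC-101'

Result:
id | kind   | account
---+--------+--------
4  | refund | ACC-101
9  | fee    | ACC-101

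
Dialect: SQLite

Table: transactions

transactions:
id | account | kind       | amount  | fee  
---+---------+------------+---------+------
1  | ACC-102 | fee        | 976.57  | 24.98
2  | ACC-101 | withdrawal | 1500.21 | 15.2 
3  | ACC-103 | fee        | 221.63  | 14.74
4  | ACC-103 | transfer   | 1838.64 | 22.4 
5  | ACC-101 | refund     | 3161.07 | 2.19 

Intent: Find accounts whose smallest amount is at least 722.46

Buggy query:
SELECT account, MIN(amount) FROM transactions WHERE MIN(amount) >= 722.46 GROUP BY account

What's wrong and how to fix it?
Bug: MIN() in WHERE is a misuse of aggregate

Fix: Use HAVING for the per-group MIN condition

Corrected query:
SELECT account, MIN(amount) FROM transactions GROUP BY account HAVING MIN(amount) >= 722.46

Result:
account | MIN(amount)
--------+------------
ACC-101 | 1500.21    
ACC-102 | 976.57     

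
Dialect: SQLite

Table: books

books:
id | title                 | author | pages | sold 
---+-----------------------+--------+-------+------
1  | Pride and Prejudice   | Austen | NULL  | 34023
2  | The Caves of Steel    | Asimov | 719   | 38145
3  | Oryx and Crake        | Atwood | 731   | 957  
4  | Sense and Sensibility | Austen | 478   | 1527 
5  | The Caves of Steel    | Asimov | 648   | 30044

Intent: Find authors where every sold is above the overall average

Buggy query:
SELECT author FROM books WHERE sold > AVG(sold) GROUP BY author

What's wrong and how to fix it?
Bug: WHERE evaluates per row before aggregation, so AVG() is unavailable

Fix: Use a subquery for AVG and a HAVING MIN(...) filter so the condition holds for every row in the group

Corrected query:
SELECT author FROM books GROUP BY author HAVING MIN(sold) > (SELECT AVG(sold) FROM books)

Result:
author
------
Asimov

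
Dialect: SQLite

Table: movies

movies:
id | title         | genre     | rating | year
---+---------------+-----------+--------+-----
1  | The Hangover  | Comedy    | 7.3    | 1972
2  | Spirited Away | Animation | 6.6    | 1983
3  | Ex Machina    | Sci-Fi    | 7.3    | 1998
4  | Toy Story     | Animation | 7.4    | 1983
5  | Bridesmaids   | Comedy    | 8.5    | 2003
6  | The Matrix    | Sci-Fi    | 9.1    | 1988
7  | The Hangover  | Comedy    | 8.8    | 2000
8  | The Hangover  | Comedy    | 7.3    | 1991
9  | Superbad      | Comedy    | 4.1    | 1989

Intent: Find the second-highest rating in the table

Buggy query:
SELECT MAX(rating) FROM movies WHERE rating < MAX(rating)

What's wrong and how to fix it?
Bug: MAX(rating) on the right of the comparison is an aggregate-in-WHERE error

Fix: Put the inner MAX in a scalar subquery

Corrected query:
SELECT MAX(rating) FROM movies WHERE rating < (SELECT MAX(rating) FROM movies)

Result:
MAX(rating)
-----------
8.8        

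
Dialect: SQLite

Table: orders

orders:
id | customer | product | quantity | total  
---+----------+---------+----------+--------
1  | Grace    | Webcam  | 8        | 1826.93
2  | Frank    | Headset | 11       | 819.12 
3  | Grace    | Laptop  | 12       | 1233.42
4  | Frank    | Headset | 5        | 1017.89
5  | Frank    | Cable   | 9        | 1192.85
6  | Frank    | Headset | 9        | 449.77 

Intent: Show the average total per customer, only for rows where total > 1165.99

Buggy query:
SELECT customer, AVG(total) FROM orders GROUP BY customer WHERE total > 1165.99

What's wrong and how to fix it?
Bug: Row-level WHERE must come before GROUP BY in the clause order

Fix: Move the WHERE clause before GROUP BY

Corrected query:
SELECT customer, AVG(total) FROM orders WHERE total > 1165.99 GROUP BY customer

Result:
customer | AVG(total)
---------+-----------
Frank    | 1192.85   
Grace    | 1530.175  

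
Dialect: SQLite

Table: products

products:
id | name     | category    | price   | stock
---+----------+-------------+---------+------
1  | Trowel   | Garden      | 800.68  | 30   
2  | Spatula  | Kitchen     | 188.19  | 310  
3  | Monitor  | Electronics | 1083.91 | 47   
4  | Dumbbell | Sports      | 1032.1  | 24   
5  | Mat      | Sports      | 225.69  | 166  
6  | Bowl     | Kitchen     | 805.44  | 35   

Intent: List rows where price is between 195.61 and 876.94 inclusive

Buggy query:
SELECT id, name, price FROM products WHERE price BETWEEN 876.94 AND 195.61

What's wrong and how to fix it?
Bug: BETWEEN expects the lower bound first; with 876.94 AND 195.61 the range is empty

Fix: Swap the bounds so the smaller value comes first

Corrected query:
SELECT id, name, price FROM products WHERE price BETWEEN 195.61 AND 876.94

Result:
id | name   | price 
---+--------+-------
1  | Trowel | 800.68
5  | Mat    | 225.69
6  | Bowl   | 805.44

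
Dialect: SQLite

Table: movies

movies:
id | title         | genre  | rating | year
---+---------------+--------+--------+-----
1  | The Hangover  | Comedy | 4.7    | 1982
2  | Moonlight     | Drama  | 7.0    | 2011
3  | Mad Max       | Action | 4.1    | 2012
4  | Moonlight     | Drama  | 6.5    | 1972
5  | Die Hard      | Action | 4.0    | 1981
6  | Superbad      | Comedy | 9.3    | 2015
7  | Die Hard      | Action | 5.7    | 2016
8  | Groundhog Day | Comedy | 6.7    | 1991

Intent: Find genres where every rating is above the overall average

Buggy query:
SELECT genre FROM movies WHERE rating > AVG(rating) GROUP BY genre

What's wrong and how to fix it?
Bug: AVG() is an aggregate; it can't sit directly in WHERE

Fix: Use a subquery for AVG and a HAVING MIN(...) filter so the condition holds for every row in the group

Corrected query:
SELECT genre FROM movies GROUP BY genre HAVING MIN(rating) > (SELECT AVG(rating) FROM movies)

Result:
genre
-----
Drama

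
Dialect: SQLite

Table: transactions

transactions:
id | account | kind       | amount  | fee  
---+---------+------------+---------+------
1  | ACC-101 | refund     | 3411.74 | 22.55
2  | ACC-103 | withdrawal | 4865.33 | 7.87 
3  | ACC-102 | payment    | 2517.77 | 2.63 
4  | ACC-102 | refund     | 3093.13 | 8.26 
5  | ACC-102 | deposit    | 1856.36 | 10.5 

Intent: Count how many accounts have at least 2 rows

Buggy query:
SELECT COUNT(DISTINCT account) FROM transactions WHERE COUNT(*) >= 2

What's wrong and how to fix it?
Bug: COUNT(*) cannot appear in WHERE; the per-group count doesn't exist yet

Fix: Use a subquery that GROUPs and filters with HAVING, then count its rows

Corrected query:
SELECT COUNT(*) FROM (SELECT account FROM transactions GROUP BY account HAVING COUNT(*) >= 2)

Result:
COUNT(*)
--------
1       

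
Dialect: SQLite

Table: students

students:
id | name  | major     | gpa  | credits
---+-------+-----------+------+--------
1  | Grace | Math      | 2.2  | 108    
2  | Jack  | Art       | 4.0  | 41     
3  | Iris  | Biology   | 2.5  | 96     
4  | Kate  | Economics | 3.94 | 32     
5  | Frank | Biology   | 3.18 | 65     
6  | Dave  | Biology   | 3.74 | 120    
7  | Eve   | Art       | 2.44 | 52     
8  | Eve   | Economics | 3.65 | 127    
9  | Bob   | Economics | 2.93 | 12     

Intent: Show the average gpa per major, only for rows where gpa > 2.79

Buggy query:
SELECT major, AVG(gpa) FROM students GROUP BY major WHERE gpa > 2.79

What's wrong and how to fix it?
Bug: WHERE cannot follow GROUP BY

Fix: Move the WHERE clause before GROUP BY

Corrected query:
SELECT major, AVG(gpa) FROM students WHERE gpa > 2.79 GROUP BY major

Result:
major     | AVG(gpa)
----------+---------
Art       | 4       
Biology   | 3.46    
Economics | 3.506667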